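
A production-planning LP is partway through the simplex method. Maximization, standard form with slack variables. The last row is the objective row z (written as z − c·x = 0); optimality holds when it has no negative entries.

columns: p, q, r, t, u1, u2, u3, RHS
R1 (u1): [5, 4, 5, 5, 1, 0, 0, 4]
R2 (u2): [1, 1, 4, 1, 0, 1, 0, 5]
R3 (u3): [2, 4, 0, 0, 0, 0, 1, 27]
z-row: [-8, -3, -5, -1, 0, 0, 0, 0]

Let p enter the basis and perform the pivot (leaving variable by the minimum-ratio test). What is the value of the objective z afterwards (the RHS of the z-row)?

Ratio test on column p — row 1: 4/5 = 4/5; row 2: 5/1 = 5; row 3: 27/2 = 27/2. Minimum is 4/5 at row 1 (u1 leaves); pivot element 5.
Pivot on row 1; the z-row RHS becomes 0 − (-8)·(4/5) = 32/5.

32/5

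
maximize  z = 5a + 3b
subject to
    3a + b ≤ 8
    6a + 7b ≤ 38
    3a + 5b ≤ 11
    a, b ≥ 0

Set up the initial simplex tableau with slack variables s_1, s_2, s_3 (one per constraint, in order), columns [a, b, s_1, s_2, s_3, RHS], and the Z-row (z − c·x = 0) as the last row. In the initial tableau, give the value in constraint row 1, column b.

1

Constraint 1 has coefficient 1 on b.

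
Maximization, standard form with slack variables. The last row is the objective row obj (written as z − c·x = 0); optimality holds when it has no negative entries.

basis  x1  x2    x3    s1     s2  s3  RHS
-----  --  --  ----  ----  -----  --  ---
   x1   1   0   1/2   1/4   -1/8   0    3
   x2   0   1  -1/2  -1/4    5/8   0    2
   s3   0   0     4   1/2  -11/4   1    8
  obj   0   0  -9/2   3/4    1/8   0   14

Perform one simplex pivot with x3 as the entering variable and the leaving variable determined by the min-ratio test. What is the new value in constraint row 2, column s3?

1/8

Ratio test on column x3 — row 1: 3/(1/2) = 6; row 2: entry -1/2 ≤ 0; row 3: 8/4 = 2. Minimum is 2 at row 3 (s3 leaves); pivot element 4.
Divide row 3 by 4; eliminate column x3 from the other rows.
Row 2 update in column s3: 0 − (-1/2)·(1/4) = 1/8.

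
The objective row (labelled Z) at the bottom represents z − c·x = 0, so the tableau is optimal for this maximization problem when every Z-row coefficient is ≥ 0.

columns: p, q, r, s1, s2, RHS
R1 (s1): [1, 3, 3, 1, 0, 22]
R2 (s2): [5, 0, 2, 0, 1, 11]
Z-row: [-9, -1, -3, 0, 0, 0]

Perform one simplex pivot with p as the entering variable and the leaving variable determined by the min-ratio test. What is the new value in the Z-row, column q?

Ratio test on column p — row 1: 22/1 = 22; row 2: 11/5 = 11/5. Minimum is 11/5 at row 2 (s2 leaves); pivot element 5.
Divide row 2 by 5; eliminate column p from the other rows.
Z-row update in column q: -1 − (-9)·0 = -1.

-1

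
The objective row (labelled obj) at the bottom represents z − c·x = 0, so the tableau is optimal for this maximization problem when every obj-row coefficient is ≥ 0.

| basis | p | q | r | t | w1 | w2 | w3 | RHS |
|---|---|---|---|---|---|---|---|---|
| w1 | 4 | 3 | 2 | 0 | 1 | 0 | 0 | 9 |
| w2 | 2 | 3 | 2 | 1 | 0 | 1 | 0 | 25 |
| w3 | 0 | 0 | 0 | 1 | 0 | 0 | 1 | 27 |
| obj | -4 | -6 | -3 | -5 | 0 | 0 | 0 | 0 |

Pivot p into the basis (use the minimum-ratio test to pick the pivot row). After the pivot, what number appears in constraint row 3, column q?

Ratio test on column p — row 1: 9/4 = 9/4; row 2: 25/2 = 25/2; row 3: entry 0 ≤ 0. Minimum is 9/4 at row 1 (w1 leaves); pivot element 4.
Divide row 1 by 4; eliminate column p from the other rows.
Row 3 update in column q: 0 − 0·(3/4) = 0.

0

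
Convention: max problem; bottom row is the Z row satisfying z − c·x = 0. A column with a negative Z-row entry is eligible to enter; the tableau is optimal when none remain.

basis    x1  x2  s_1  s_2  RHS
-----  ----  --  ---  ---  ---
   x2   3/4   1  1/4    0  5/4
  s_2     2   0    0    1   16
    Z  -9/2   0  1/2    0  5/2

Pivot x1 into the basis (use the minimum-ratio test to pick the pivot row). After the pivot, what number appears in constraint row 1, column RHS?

5/3

Ratio test on column x1 — row 1: (5/4)/(3/4) = 5/3; row 2: 16/2 = 8. Minimum is 5/3 at row 1 (x2 leaves); pivot element 3/4.
Divide row 1 by 3/4; eliminate column x1 from the other rows.
In the new row 1, the RHS entry is the old entry divided by the pivot: (5/4)/(3/4) = 5/3.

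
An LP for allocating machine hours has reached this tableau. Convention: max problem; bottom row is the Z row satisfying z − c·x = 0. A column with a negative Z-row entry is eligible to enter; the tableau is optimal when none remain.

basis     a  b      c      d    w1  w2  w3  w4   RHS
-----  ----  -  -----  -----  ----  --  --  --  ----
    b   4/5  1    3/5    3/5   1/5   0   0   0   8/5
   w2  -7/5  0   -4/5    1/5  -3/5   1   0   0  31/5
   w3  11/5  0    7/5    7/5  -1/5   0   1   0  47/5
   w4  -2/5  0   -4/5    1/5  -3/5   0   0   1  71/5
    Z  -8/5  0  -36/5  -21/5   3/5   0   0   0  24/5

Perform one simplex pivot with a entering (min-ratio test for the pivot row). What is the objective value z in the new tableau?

8

Ratio test on column a — row 1: (8/5)/(4/5) = 2; row 2: entry -7/5 ≤ 0; row 3: (47/5)/(11/5) = 47/11; row 4: entry -2/5 ≤ 0. Minimum is 2 at row 1 (b leaves); pivot element 4/5.
Pivot on row 1; the Z-row RHS becomes 24/5 − (-8/5)·2 = 8.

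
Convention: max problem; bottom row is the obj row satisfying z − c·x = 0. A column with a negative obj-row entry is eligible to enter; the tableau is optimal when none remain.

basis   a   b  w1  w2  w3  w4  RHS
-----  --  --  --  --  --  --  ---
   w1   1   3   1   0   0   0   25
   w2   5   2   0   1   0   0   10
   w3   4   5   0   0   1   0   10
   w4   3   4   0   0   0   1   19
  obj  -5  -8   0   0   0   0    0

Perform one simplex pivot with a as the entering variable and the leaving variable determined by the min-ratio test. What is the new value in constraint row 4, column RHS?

Ratio test on column a — row 1: 25/1 = 25; row 2: 10/5 = 2; row 3: 10/4 = 5/2; row 4: 19/3 = 19/3. Minimum is 2 at row 2 (w2 leaves); pivot element 5.
Divide row 2 by 5; eliminate column a from the other rows.
Row 4 update in column RHS: 19 − 3·2 = 13.

13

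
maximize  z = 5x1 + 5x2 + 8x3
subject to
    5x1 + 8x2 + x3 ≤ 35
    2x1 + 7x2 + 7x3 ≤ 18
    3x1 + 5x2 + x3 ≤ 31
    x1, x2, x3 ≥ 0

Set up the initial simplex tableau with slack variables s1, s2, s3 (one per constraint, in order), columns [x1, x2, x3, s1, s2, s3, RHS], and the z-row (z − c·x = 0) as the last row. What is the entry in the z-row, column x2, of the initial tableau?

-5

The z-row carries the negated objective coefficients: the x2 entry is -5.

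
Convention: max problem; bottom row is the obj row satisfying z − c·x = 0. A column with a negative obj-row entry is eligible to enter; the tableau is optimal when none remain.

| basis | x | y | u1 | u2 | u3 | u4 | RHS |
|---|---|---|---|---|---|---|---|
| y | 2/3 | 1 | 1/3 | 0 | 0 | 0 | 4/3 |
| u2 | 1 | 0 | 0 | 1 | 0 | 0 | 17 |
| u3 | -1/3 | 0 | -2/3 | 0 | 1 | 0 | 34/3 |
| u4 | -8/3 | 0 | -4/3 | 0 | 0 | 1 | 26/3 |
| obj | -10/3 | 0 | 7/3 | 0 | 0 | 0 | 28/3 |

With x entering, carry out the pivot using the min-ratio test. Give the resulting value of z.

Ratio test on column x — row 1: (4/3)/(2/3) = 2; row 2: 17/1 = 17; row 3: entry -1/3 ≤ 0; row 4: entry -8/3 ≤ 0. Minimum is 2 at row 1 (y leaves); pivot element 2/3.
Pivot on row 1; the obj-row RHS becomes 28/3 − (-10/3)·2 = 16.

16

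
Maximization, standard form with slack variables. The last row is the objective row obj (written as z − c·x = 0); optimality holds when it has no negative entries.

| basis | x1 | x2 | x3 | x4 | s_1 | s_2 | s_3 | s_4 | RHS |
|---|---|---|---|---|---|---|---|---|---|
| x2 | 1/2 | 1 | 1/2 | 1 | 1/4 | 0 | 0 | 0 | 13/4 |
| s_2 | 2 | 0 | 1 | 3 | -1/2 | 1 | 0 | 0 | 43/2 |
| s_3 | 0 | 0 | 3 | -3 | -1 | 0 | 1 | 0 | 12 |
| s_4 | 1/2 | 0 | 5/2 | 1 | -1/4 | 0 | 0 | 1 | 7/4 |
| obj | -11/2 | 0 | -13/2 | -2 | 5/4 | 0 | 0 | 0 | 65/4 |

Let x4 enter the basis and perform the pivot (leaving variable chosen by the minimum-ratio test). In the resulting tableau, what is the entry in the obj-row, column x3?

-3/2

Ratio test on column x4 — row 1: (13/4)/1 = 13/4; row 2: (43/2)/3 = 43/6; row 3: entry -3 ≤ 0; row 4: (7/4)/1 = 7/4. Minimum is 7/4 at row 4 (s_4 leaves); pivot element 1.
Divide row 4 by 1; eliminate column x4 from the other rows.
obj-row update in column x3: -13/2 − (-2)·(5/2) = -3/2.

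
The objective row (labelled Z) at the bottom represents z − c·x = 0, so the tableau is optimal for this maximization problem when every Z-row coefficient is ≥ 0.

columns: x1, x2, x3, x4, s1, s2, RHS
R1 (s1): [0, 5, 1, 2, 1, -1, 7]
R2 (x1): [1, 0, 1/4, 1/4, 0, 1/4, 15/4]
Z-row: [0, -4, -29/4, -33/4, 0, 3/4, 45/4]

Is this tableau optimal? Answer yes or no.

no

The Z-row has a negative entry -33/4 in column x4, so it is not optimal.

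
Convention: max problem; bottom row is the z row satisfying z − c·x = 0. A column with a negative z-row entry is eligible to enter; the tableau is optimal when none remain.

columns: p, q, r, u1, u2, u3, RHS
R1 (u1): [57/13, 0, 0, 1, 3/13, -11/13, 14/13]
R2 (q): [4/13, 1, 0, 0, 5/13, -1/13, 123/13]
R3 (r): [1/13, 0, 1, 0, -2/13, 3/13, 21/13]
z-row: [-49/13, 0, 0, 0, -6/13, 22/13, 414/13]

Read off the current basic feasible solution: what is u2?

u2 is not in the basis, so in the current basic feasible solution u2 = 0.

0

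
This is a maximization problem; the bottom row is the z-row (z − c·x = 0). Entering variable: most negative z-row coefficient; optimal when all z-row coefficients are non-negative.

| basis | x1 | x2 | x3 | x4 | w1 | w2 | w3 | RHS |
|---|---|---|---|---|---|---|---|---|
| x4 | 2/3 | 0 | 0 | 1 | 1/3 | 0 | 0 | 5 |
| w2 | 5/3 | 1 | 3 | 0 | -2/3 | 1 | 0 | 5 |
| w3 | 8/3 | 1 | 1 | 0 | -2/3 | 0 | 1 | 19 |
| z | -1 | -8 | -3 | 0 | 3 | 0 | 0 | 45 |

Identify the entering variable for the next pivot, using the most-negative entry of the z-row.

x2

Negative z-row entries: x1: -1, x2: -8, x3: -3.
The most negative is -8 in column x2, so x2 enters.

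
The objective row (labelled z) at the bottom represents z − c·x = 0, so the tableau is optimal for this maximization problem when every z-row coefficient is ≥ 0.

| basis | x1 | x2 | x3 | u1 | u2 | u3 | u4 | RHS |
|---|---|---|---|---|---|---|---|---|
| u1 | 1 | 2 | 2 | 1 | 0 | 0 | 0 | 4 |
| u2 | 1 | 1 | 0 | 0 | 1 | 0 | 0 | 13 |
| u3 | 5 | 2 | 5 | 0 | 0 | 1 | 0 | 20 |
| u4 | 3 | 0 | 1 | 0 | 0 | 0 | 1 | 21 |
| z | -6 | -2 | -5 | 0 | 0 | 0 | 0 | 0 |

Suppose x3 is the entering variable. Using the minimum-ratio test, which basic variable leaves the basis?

Column x3 entries and ratios — u1: 4/2 = 2; u2: 0 ≤ 0, skip; u3: 20/5 = 4; u4: 21/1 = 21.
Smallest ratio is 2 in the row of u1, so u1 leaves.

u1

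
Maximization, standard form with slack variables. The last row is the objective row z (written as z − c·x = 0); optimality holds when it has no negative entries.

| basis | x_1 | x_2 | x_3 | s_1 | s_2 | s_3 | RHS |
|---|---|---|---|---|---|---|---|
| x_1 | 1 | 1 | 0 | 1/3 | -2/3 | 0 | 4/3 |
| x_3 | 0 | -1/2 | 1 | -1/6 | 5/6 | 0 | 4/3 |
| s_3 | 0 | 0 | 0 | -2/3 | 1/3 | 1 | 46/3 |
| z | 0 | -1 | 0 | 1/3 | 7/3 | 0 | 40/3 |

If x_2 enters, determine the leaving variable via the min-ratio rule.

x_1

Column x_2 entries and ratios — x_1: (4/3)/1 = 4/3; x_3: -1/2 ≤ 0, skip; s_3: 0 ≤ 0, skip.
Smallest ratio is 4/3 in the row of x_1, so x_1 leaves.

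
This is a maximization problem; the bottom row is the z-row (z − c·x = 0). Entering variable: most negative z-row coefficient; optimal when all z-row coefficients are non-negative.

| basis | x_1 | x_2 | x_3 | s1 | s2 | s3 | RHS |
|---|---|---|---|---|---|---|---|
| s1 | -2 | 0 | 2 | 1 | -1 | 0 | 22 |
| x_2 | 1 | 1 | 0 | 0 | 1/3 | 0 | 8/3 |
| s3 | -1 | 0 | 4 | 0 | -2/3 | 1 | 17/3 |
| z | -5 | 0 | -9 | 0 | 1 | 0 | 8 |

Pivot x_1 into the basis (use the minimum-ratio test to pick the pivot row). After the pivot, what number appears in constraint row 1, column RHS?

82/3

Ratio test on column x_1 — row 1: entry -2 ≤ 0; row 2: (8/3)/1 = 8/3; row 3: entry -1 ≤ 0. Minimum is 8/3 at row 2 (x_2 leaves); pivot element 1.
Divide row 2 by 1; eliminate column x_1 from the other rows.
Row 1 update in column RHS: 22 − (-2)·(8/3) = 82/3.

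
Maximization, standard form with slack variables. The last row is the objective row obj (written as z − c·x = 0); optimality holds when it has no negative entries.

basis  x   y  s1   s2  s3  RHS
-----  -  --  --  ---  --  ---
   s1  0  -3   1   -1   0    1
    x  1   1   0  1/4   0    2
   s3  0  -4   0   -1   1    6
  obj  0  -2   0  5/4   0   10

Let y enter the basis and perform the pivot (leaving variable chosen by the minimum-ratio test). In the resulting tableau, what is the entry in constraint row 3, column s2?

0

Ratio test on column y — row 1: entry -3 ≤ 0; row 2: 2/1 = 2; row 3: entry -4 ≤ 0. Minimum is 2 at row 2 (x leaves); pivot element 1.
Divide row 2 by 1; eliminate column y from the other rows.
Row 3 update in column s2: -1 − (-4)·(1/4) = 0.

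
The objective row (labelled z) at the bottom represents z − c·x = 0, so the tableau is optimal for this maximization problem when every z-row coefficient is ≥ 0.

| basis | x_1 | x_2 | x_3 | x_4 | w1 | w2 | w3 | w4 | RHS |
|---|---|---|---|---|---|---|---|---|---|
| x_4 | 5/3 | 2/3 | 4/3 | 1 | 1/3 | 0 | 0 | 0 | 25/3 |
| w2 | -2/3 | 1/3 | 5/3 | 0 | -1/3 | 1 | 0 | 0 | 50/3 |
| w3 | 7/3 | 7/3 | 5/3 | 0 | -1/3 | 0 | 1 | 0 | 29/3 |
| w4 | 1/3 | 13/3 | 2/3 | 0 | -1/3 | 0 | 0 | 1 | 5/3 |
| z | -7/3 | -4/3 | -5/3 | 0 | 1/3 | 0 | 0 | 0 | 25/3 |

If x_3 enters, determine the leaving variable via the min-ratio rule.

Column x_3 entries and ratios — x_4: (25/3)/(4/3) = 25/4; w2: (50/3)/(5/3) = 10; w3: (29/3)/(5/3) = 29/5; w4: (5/3)/(2/3) = 5/2.
Smallest ratio is 5/2 in the row of w4, so w4 leaves.

w4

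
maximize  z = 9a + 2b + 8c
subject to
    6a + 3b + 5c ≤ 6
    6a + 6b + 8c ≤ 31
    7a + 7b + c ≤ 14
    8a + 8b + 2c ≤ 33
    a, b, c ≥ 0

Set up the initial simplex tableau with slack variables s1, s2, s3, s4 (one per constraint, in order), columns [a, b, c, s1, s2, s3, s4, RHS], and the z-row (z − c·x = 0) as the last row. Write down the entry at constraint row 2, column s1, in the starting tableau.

0

Slack s1 belongs to constraint 1; its column is the unit vector e_1, so the entry in row 2 is 0.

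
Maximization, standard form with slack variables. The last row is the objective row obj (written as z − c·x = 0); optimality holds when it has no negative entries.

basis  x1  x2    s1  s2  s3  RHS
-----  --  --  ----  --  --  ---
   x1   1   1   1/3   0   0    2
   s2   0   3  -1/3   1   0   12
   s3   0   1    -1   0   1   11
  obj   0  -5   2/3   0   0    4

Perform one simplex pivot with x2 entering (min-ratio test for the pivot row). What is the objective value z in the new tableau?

Ratio test on column x2 — row 1: 2/1 = 2; row 2: 12/3 = 4; row 3: 11/1 = 11. Minimum is 2 at row 1 (x1 leaves); pivot element 1.
Pivot on row 1; the obj-row RHS becomes 4 − (-5)·2 = 14.

14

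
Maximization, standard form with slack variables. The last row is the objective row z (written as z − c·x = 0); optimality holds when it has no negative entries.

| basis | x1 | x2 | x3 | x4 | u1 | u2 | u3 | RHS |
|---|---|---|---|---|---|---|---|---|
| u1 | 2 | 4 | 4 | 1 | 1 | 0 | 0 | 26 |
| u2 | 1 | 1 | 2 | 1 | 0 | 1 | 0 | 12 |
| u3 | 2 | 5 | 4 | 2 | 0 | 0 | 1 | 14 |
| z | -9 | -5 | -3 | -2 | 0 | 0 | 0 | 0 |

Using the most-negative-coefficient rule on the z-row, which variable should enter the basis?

x1

Negative z-row entries: x1: -9, x2: -5, x3: -3, x4: -2.
The most negative is -9 in column x1, so x1 enters.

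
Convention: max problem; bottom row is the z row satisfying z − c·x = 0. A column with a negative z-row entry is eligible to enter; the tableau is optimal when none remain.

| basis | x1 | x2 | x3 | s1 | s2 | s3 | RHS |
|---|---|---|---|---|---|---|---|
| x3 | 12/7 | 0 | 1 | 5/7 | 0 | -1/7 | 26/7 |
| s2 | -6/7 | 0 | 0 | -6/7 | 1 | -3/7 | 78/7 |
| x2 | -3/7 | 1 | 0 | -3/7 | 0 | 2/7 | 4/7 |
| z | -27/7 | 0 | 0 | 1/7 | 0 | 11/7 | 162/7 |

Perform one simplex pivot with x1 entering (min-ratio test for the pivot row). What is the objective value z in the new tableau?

Ratio test on column x1 — row 1: (26/7)/(12/7) = 13/6; row 2: entry -6/7 ≤ 0; row 3: entry -3/7 ≤ 0. Minimum is 13/6 at row 1 (x3 leaves); pivot element 12/7.
Pivot on row 1; the z-row RHS becomes 162/7 − (-27/7)·(13/6) = 63/2.

63/2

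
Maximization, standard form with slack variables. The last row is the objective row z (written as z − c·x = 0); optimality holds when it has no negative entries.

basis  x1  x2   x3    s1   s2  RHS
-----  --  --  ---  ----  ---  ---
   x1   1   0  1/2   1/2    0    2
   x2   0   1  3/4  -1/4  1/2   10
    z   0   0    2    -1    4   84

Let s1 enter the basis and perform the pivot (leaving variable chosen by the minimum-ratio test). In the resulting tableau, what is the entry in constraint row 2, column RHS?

11

Ratio test on column s1 — row 1: 2/(1/2) = 4; row 2: entry -1/4 ≤ 0. Minimum is 4 at row 1 (x1 leaves); pivot element 1/2.
Divide row 1 by 1/2; eliminate column s1 from the other rows.
Row 2 update in column RHS: 10 − (-1/4)·4 = 11.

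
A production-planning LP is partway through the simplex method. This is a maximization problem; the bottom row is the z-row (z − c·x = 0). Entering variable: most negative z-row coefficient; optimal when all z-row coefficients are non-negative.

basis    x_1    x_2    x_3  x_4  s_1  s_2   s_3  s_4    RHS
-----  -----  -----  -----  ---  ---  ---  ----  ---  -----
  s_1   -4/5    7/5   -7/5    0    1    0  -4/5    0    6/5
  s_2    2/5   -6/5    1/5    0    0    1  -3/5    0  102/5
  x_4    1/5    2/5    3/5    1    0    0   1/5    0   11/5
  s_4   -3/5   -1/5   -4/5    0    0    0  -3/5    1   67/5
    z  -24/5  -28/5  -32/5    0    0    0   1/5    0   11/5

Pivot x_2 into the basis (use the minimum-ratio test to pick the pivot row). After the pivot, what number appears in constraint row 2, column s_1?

Ratio test on column x_2 — row 1: (6/5)/(7/5) = 6/7; row 2: entry -6/5 ≤ 0; row 3: (11/5)/(2/5) = 11/2; row 4: entry -1/5 ≤ 0. Minimum is 6/7 at row 1 (s_1 leaves); pivot element 7/5.
Divide row 1 by 7/5; eliminate column x_2 from the other rows.
Row 2 update in column s_1: 0 − (-6/5)·(5/7) = 6/7.

6/7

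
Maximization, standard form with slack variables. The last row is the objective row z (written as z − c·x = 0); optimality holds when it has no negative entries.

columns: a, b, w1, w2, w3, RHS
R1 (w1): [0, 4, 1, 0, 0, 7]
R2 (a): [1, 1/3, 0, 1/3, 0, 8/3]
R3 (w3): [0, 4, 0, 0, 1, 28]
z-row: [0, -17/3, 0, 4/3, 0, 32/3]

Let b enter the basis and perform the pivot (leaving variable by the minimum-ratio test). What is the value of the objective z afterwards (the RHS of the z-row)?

247/12

Ratio test on column b — row 1: 7/4 = 7/4; row 2: (8/3)/(1/3) = 8; row 3: 28/4 = 7. Minimum is 7/4 at row 1 (w1 leaves); pivot element 4.
Pivot on row 1; the z-row RHS becomes 32/3 − (-17/3)·(7/4) = 247/12.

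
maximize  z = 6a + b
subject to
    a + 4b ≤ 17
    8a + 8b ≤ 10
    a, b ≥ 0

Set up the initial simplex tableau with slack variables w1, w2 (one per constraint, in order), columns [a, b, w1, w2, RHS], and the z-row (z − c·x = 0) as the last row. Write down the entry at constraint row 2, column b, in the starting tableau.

8

Constraint 2 has coefficient 8 on b.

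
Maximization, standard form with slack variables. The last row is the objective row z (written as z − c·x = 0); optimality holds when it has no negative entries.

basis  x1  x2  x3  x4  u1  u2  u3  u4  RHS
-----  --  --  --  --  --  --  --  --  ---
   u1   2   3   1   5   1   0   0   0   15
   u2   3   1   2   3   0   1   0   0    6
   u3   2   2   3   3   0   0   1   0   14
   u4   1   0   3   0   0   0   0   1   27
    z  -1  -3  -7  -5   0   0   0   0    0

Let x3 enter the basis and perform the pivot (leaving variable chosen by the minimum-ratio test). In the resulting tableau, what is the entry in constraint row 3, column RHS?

5

Ratio test on column x3 — row 1: 15/1 = 15; row 2: 6/2 = 3; row 3: 14/3 = 14/3; row 4: 27/3 = 9. Minimum is 3 at row 2 (u2 leaves); pivot element 2.
Divide row 2 by 2; eliminate column x3 from the other rows.
Row 3 update in column RHS: 14 − 3·3 = 5.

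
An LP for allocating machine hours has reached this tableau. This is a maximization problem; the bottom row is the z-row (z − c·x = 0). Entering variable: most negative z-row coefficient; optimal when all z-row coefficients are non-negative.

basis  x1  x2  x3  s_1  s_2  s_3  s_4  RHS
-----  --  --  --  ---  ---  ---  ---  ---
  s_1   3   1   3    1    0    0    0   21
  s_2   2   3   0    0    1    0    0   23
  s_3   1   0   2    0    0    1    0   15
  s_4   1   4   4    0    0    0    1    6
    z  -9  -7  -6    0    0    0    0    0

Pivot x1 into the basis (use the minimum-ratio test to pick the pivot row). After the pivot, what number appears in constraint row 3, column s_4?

Ratio test on column x1 — row 1: 21/3 = 7; row 2: 23/2 = 23/2; row 3: 15/1 = 15; row 4: 6/1 = 6. Minimum is 6 at row 4 (s_4 leaves); pivot element 1.
Divide row 4 by 1; eliminate column x1 from the other rows.
Row 3 update in column s_4: 0 − 1·1 = -1.

-1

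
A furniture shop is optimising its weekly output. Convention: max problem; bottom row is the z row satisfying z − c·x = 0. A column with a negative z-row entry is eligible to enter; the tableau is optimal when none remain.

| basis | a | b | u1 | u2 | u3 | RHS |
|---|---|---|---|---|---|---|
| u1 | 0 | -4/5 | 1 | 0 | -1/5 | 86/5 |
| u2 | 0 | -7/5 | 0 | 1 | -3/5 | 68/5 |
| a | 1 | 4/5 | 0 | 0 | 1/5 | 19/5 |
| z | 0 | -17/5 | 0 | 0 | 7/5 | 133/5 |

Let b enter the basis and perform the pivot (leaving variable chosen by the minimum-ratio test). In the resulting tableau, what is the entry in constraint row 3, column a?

5/4

Ratio test on column b — row 1: entry -4/5 ≤ 0; row 2: entry -7/5 ≤ 0; row 3: (19/5)/(4/5) = 19/4. Minimum is 19/4 at row 3 (a leaves); pivot element 4/5.
Divide row 3 by 4/5; eliminate column b from the other rows.
In the new row 3, the a entry is the old entry divided by the pivot: 1/(4/5) = 5/4.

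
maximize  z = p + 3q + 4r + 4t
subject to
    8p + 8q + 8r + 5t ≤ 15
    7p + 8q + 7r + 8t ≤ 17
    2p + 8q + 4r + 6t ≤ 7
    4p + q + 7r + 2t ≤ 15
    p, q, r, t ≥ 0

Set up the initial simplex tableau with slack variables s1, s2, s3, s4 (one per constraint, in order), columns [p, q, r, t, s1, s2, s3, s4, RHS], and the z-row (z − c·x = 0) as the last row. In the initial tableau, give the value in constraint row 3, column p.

Constraint 3 has coefficient 2 on p.

2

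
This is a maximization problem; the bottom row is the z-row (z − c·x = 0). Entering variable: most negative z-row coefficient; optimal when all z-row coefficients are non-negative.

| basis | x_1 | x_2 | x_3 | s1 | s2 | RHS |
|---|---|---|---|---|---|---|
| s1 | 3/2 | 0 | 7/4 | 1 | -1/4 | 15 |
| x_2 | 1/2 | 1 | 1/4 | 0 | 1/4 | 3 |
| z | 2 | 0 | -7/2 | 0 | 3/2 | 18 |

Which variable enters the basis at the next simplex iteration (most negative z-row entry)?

x_3

Negative z-row entries: x_3: -7/2.
The most negative is -7/2 in column x_3, so x_3 enters.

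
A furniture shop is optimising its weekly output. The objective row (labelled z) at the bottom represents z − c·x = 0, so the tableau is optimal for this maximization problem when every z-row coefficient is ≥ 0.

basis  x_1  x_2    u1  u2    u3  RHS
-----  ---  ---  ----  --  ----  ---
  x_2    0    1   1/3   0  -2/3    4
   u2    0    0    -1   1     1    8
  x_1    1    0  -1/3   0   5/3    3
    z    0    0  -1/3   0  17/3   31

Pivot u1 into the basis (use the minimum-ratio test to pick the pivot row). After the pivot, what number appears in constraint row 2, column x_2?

3

Ratio test on column u1 — row 1: 4/(1/3) = 12; row 2: entry -1 ≤ 0; row 3: entry -1/3 ≤ 0. Minimum is 12 at row 1 (x_2 leaves); pivot element 1/3.
Divide row 1 by 1/3; eliminate column u1 from the other rows.
Row 2 update in column x_2: 0 − (-1)·3 = 3.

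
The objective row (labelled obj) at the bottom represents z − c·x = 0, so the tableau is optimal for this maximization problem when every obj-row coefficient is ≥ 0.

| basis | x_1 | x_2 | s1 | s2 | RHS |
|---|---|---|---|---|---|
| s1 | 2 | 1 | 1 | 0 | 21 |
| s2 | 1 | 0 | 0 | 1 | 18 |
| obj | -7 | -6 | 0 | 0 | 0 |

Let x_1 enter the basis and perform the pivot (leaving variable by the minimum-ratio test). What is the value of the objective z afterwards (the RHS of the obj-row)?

147/2

Ratio test on column x_1 — row 1: 21/2 = 21/2; row 2: 18/1 = 18. Minimum is 21/2 at row 1 (s1 leaves); pivot element 2.
Pivot on row 1; the obj-row RHS becomes 0 − (-7)·(21/2) = 147/2.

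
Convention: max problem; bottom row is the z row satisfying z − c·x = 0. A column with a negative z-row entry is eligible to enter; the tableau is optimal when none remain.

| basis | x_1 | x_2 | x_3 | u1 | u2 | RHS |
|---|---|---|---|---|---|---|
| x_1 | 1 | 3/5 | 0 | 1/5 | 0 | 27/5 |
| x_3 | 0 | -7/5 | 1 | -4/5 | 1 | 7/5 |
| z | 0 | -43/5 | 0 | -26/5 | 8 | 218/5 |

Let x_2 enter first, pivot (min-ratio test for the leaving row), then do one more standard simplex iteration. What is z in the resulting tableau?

184

Ratio test on column x_2 — row 1: (27/5)/(3/5) = 9; row 2: entry -7/5 ≤ 0. Minimum is 9 at row 1 (x_1 leaves); pivot element 3/5.
Pivot on row 1; the z-row RHS becomes 218/5 − (-43/5)·9 = 121.
Next entering variable (most negative z-row entry -7/3): u1.
Ratio test on column u1 — row 1: 9/(1/3) = 27; row 2: entry -1/3 ≤ 0. Minimum is 27 at row 1 (x_2 leaves); pivot element 1/3.
After the second pivot the z-row RHS is 121 − (-7/3)·27 = 184.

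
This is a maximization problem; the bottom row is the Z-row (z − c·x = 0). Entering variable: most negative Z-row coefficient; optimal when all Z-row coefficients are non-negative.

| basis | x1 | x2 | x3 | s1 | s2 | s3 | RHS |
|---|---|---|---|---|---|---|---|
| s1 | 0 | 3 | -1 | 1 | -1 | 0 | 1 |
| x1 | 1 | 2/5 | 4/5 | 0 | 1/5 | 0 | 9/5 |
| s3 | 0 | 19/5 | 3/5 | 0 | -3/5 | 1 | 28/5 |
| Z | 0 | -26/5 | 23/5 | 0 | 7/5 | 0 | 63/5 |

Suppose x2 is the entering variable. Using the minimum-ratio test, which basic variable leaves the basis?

Column x2 entries and ratios — s1: 1/3 = 1/3; x1: (9/5)/(2/5) = 9/2; s3: (28/5)/(19/5) = 28/19.
Smallest ratio is 1/3 in the row of s1, so s1 leaves.

s1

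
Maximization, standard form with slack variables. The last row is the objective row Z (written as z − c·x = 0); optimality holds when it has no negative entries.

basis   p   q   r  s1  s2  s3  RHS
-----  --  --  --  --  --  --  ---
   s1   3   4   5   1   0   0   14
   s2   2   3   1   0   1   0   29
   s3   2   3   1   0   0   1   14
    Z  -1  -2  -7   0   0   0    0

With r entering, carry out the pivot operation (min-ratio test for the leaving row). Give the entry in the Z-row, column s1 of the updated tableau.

Ratio test on column r — row 1: 14/5 = 14/5; row 2: 29/1 = 29; row 3: 14/1 = 14. Minimum is 14/5 at row 1 (s1 leaves); pivot element 5.
Divide row 1 by 5; eliminate column r from the other rows.
Z-row update in column s1: 0 − (-7)·(1/5) = 7/5.

7/5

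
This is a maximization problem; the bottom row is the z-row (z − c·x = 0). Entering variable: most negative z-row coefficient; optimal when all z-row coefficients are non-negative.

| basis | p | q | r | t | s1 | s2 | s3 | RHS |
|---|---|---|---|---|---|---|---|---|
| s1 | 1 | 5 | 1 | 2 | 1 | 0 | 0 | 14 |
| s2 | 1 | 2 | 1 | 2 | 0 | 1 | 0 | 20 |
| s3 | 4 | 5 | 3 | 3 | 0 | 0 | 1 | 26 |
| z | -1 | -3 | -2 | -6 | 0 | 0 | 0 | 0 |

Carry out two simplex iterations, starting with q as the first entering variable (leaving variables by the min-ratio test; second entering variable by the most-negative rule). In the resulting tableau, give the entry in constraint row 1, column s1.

1/2

Ratio test on column q — row 1: 14/5 = 14/5; row 2: 20/2 = 10; row 3: 26/5 = 26/5. Minimum is 14/5 at row 1 (s1 leaves); pivot element 5.
Divide row 1 by 5; eliminate column q from the other rows.
Second iteration: most negative z-row entry is -24/5 in column t, so t enters.
Ratio test on column t — row 1: (14/5)/(2/5) = 7; row 2: (72/5)/(6/5) = 12; row 3: 12/1 = 12. Minimum is 7 at row 1 (q leaves); pivot element 2/5.
Divide row 1 by 2/5; eliminate column t from the other rows.
After both pivots, the entry at constraint row 1, column s1 is 1/2.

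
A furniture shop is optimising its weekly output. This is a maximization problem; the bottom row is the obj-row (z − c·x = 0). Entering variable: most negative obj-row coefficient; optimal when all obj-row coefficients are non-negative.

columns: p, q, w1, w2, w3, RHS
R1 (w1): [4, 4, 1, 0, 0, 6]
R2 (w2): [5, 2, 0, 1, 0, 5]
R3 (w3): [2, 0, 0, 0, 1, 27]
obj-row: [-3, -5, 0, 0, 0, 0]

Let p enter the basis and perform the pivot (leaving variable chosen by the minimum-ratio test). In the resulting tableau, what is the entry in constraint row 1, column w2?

-4/5

Ratio test on column p — row 1: 6/4 = 3/2; row 2: 5/5 = 1; row 3: 27/2 = 27/2. Minimum is 1 at row 2 (w2 leaves); pivot element 5.
Divide row 2 by 5; eliminate column p from the other rows.
Row 1 update in column w2: 0 − 4·(1/5) = -4/5.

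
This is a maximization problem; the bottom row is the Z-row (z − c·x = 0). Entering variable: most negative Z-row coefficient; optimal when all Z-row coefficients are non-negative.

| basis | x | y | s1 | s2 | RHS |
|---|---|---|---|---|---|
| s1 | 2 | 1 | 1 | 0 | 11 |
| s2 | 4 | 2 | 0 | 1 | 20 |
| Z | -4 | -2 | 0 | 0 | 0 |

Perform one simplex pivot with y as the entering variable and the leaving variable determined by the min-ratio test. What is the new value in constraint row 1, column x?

0

Ratio test on column y — row 1: 11/1 = 11; row 2: 20/2 = 10. Minimum is 10 at row 2 (s2 leaves); pivot element 2.
Divide row 2 by 2; eliminate column y from the other rows.
Row 1 update in column x: 2 − 1·2 = 0.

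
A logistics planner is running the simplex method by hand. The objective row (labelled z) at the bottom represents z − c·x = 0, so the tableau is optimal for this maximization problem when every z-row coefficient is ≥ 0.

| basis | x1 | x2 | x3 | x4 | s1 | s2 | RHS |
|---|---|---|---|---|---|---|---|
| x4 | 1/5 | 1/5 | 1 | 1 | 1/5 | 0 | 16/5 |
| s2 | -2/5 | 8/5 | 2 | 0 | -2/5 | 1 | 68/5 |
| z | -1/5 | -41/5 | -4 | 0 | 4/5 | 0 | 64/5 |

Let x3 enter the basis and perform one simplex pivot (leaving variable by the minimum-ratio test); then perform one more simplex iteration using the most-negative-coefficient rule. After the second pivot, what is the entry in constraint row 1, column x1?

Ratio test on column x3 — row 1: (16/5)/1 = 16/5; row 2: (68/5)/2 = 34/5. Minimum is 16/5 at row 1 (x4 leaves); pivot element 1.
Divide row 1 by 1; eliminate column x3 from the other rows.
Second iteration: most negative z-row entry is -37/5 in column x2, so x2 enters.
Ratio test on column x2 — row 1: (16/5)/(1/5) = 16; row 2: (36/5)/(6/5) = 6. Minimum is 6 at row 2 (s2 leaves); pivot element 6/5.
Divide row 2 by 6/5; eliminate column x2 from the other rows.
After both pivots, the entry at constraint row 1, column x1 is 1/3.

1/3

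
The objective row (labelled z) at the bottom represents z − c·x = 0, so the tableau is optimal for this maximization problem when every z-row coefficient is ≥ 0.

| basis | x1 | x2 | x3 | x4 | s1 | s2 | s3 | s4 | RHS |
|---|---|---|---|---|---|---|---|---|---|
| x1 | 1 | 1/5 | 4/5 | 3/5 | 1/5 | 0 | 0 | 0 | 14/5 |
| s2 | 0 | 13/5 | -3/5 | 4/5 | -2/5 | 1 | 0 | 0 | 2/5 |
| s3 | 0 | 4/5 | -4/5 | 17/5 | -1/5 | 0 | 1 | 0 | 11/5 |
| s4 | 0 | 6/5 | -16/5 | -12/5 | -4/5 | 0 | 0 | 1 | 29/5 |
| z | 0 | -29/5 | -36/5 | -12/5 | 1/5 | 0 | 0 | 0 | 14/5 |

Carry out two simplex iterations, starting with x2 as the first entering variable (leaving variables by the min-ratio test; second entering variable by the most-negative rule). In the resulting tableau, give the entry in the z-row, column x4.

53/11

Ratio test on column x2 — row 1: (14/5)/(1/5) = 14; row 2: (2/5)/(13/5) = 2/13; row 3: (11/5)/(4/5) = 11/4; row 4: (29/5)/(6/5) = 29/6. Minimum is 2/13 at row 2 (s2 leaves); pivot element 13/5.
Divide row 2 by 13/5; eliminate column x2 from the other rows.
Second iteration: most negative z-row entry is -111/13 in column x3, so x3 enters.
Ratio test on column x3 — row 1: (36/13)/(11/13) = 36/11; row 2: entry -3/13 ≤ 0; row 3: entry -8/13 ≤ 0; row 4: entry -38/13 ≤ 0. Minimum is 36/11 at row 1 (x1 leaves); pivot element 11/13.
Divide row 1 by 11/13; eliminate column x3 from the other rows.
After both pivots, the entry at the z-row, column x4 is 53/11.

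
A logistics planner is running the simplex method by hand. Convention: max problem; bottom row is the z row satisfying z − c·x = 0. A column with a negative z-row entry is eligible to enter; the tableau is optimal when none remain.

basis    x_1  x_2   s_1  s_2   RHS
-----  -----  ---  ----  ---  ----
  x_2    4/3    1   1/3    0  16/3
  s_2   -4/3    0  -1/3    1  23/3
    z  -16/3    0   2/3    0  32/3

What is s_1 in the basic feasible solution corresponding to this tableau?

0

s_1 is not in the basis, so in the current basic feasible solution s_1 = 0.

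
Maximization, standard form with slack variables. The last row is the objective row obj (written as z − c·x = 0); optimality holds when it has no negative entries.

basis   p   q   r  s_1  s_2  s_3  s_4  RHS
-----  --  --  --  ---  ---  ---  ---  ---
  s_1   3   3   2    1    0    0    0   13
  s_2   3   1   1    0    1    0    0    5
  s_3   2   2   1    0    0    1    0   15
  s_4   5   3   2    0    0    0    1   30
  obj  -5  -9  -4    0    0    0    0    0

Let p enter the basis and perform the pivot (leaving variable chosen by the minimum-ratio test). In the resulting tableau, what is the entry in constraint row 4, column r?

Ratio test on column p — row 1: 13/3 = 13/3; row 2: 5/3 = 5/3; row 3: 15/2 = 15/2; row 4: 30/5 = 6. Minimum is 5/3 at row 2 (s_2 leaves); pivot element 3.
Divide row 2 by 3; eliminate column p from the other rows.
Row 4 update in column r: 2 − 5·(1/3) = 1/3.

1/3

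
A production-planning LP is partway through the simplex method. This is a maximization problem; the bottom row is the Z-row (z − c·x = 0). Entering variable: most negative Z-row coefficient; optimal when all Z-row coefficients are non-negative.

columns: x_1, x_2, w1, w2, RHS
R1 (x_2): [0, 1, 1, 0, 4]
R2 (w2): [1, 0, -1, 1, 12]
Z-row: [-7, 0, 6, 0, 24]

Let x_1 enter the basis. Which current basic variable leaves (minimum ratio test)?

Column x_1 entries and ratios — x_2: 0 ≤ 0, skip; w2: 12/1 = 12.
Smallest ratio is 12 in the row of w2, so w2 leaves.

w2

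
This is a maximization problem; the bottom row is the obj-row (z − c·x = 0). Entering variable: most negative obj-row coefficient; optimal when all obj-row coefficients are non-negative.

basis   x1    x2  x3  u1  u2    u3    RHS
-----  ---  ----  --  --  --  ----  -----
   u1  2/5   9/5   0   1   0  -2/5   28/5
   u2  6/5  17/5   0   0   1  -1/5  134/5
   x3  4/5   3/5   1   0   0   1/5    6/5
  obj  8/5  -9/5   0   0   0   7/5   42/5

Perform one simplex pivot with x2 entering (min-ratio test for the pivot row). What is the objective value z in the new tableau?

12

Ratio test on column x2 — row 1: (28/5)/(9/5) = 28/9; row 2: (134/5)/(17/5) = 134/17; row 3: (6/5)/(3/5) = 2. Minimum is 2 at row 3 (x3 leaves); pivot element 3/5.
Pivot on row 3; the obj-row RHS becomes 42/5 − (-9/5)·2 = 12.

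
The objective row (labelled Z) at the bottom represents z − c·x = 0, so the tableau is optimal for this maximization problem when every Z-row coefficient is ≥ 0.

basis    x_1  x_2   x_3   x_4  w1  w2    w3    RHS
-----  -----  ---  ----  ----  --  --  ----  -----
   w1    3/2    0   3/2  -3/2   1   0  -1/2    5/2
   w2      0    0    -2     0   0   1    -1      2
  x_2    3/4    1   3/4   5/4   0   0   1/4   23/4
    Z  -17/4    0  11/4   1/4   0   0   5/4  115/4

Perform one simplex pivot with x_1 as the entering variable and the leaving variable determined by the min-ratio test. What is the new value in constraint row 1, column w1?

2/3

Ratio test on column x_1 — row 1: (5/2)/(3/2) = 5/3; row 2: entry 0 ≤ 0; row 3: (23/4)/(3/4) = 23/3. Minimum is 5/3 at row 1 (w1 leaves); pivot element 3/2.
Divide row 1 by 3/2; eliminate column x_1 from the other rows.
In the new row 1, the w1 entry is the old entry divided by the pivot: 1/(3/2) = 2/3.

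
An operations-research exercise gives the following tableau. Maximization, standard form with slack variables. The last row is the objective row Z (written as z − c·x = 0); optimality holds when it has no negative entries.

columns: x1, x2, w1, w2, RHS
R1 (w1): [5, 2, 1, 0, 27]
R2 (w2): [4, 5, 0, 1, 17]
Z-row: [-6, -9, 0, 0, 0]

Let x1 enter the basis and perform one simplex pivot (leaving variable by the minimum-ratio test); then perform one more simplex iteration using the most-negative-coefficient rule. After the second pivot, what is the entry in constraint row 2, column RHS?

Ratio test on column x1 — row 1: 27/5 = 27/5; row 2: 17/4 = 17/4. Minimum is 17/4 at row 2 (w2 leaves); pivot element 4.
Divide row 2 by 4; eliminate column x1 from the other rows.
Second iteration: most negative Z-row entry is -3/2 in column x2, so x2 enters.
Ratio test on column x2 — row 1: entry -17/4 ≤ 0; row 2: (17/4)/(5/4) = 17/5. Minimum is 17/5 at row 2 (x1 leaves); pivot element 5/4.
Divide row 2 by 5/4; eliminate column x2 from the other rows.
After both pivots, the entry at constraint row 2, column RHS is 17/5.

17/5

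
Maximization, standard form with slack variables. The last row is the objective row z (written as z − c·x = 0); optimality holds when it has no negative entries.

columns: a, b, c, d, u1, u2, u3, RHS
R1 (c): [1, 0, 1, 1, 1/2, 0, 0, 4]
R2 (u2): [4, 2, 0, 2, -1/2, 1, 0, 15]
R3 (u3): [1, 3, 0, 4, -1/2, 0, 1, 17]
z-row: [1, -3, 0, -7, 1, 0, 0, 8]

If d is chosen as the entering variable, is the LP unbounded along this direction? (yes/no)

Column d has positive entries in row(s) 1, 2, 3, so the ratio test bounds it — not unbounded.

no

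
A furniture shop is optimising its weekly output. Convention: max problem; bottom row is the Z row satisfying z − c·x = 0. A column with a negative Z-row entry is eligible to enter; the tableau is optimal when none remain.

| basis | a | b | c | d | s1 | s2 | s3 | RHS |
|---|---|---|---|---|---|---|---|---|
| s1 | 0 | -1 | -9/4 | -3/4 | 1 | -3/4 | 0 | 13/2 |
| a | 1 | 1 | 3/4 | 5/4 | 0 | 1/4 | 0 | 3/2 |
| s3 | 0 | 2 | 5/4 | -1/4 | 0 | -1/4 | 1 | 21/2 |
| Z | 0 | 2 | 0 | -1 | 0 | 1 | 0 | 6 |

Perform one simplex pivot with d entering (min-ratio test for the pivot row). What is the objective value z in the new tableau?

Ratio test on column d — row 1: entry -3/4 ≤ 0; row 2: (3/2)/(5/4) = 6/5; row 3: entry -1/4 ≤ 0. Minimum is 6/5 at row 2 (a leaves); pivot element 5/4.
Pivot on row 2; the Z-row RHS becomes 6 − (-1)·(6/5) = 36/5.

36/5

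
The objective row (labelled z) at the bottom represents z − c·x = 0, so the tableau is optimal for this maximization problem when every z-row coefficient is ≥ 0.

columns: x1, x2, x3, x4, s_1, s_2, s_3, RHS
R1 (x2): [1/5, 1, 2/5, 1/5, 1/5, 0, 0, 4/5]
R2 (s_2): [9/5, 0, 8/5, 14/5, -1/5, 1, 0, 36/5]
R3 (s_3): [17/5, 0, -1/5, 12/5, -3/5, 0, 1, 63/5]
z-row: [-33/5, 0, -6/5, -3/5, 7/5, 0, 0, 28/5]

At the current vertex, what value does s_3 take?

63/5

s_3 is basic (row 3); its value is the RHS of that row, 63/5.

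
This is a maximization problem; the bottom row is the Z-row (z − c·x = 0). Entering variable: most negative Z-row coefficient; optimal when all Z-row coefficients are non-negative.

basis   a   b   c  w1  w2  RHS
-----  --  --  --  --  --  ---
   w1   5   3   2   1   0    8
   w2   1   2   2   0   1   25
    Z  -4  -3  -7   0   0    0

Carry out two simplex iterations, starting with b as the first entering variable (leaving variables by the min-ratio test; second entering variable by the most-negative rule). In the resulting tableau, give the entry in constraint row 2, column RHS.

Ratio test on column b — row 1: 8/3 = 8/3; row 2: 25/2 = 25/2. Minimum is 8/3 at row 1 (w1 leaves); pivot element 3.
Divide row 1 by 3; eliminate column b from the other rows.
Second iteration: most negative Z-row entry is -5 in column c, so c enters.
Ratio test on column c — row 1: (8/3)/(2/3) = 4; row 2: (59/3)/(2/3) = 59/2. Minimum is 4 at row 1 (b leaves); pivot element 2/3.
Divide row 1 by 2/3; eliminate column c from the other rows.
After both pivots, the entry at constraint row 2, column RHS is 17.

17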